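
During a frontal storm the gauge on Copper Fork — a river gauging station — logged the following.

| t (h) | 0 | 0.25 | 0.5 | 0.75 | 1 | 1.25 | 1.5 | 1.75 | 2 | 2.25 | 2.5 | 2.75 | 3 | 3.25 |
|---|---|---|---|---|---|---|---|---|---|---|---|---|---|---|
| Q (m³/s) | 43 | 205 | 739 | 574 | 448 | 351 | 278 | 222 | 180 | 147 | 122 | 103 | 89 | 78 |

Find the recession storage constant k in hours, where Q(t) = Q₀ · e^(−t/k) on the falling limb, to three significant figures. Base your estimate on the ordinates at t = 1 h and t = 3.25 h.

On the falling limb, Q drops from 448 to 78 m³/s between t = 1 h and t = 3.25 h (Δt = 2.25 h).
k = −Δt / ln(Q₂/Q₁) = −2.25 / ln(78/448) = 1.29 h.

k ≈ 1.29 h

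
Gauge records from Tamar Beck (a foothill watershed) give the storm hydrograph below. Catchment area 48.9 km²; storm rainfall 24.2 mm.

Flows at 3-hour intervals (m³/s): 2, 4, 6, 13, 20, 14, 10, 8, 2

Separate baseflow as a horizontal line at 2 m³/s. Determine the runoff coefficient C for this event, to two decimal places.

C ≈ 0.56

ΣQ_DR = 61.00 m³/s; V = ΣQ_DR·Δt = 6.588 × 10^5 m³.
Runoff depth d = V / A = 13.47 mm.
C = d / P = 13.47 / 24.2 = 0.56.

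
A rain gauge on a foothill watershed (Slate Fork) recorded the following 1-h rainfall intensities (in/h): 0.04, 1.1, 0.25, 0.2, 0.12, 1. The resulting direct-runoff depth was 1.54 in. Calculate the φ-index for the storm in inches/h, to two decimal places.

φ ≈ 0.28 in/h

Only the 2 blocks with intensity above φ contribute runoff: 1.1, 1 in/h.
Σ(I−φ)·Δt = d  ⇒  (1.1+1 − 2φ)·1 = 1.54
φ = (2.100 − 1.54/1) / 2 = 0.28 in/h.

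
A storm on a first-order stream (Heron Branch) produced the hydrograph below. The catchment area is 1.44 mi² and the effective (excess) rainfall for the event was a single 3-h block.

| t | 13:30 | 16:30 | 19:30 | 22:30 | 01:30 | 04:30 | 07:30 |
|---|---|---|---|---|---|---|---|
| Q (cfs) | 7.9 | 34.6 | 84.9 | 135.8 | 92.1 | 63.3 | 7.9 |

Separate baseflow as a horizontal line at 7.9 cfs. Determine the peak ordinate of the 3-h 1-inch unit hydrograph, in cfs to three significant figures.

Direct runoff: 0.0, 26.7, 77.0, 127.9, 84.2, 55.4, 0.0 cfs; ΣQ_DR = 371.2 cfs, peak = 127.9 cfs.
Runoff depth d = ΣQ_DR·Δt / A = 371.2 × 10800 / (1.44 mi²) = 1.198 in.
The 1-inch UH is the DRH scaled by (1 in)/d, so U_p = 127.9 × 1/1.198 = 107 cfs.

U_p ≈ 107 cfs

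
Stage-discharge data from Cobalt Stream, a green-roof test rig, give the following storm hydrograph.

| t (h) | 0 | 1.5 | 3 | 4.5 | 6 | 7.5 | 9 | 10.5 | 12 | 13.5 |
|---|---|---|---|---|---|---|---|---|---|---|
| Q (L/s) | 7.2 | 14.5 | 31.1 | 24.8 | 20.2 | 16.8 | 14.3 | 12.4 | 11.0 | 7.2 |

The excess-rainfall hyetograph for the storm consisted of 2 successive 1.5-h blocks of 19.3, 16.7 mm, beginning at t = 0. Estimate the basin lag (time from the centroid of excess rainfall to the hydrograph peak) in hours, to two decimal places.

Centroid of excess rainfall: t_c = Σ P_i·t̄_i / ΣP_i = 1.4458 h (block centres at 0.75, 2.25 h).
Hydrograph peak occurs at t = 3 h, so basin lag t_L = 3 − 1.4458 = 1.55 h.

t_L ≈ 1.55 h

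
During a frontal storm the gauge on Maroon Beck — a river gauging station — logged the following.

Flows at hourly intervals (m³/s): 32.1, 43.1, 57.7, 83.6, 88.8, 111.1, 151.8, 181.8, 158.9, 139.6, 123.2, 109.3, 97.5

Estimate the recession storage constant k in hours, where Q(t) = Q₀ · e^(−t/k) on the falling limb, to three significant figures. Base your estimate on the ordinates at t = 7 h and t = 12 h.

k ≈ 8.02 h

On the falling limb, Q drops from 181.8 to 97.5 m³/s between t = 7 h and t = 12 h (Δt = 5 h).
k = −Δt / ln(Q₂/Q₁) = −5 / ln(97.5/181.8) = 8.02 h.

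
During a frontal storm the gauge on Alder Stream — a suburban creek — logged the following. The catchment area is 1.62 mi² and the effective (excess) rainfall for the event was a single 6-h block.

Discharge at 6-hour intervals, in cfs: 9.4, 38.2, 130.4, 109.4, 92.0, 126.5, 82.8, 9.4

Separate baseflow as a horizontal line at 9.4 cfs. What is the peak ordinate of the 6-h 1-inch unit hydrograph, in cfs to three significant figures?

U_p ≈ 40.3 cfs

Direct runoff: 0.0, 28.8, 121.0, 100.0, 82.6, 117.1, 73.4, 0.0 cfs; ΣQ_DR = 522.9 cfs, peak = 121.0 cfs.
Runoff depth d = ΣQ_DR·Δt / A = 522.9 × 21600 / (1.62 mi²) = 3.001 in.
The 1-inch UH is the DRH scaled by (1 in)/d, so U_p = 121.0 × 1/3.001 = 40.3 cfs.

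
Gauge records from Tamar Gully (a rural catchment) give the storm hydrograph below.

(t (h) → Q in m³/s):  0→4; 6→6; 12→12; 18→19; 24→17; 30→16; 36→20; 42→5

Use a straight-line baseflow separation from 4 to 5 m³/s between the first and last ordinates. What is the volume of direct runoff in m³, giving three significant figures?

V ≈ 1.36 × 10^6 m³

Direct-runoff ordinates (Q − Q_b): 0.00, 1.86, 7.71, 14.57, 12.43, 11.29, 15.14, 0.00 m³/s.
ΣQ_DR = 63.00 m³/s.
With Δt = 6 h = 21600 s, V = ΣQ_DR · Δt = 63.00 × 21600 = 1.36 × 10^6 m³.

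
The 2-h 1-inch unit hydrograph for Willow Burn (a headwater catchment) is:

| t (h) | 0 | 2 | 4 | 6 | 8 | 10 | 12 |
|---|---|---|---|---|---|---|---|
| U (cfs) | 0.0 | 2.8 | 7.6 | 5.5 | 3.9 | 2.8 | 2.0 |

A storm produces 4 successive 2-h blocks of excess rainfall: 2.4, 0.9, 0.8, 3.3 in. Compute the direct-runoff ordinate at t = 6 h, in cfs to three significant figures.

By discrete convolution, Q_j = Σ (P_i / 1 in) · U_{j−i}.
At t = 6 h (j=3): Q = (2.4/1)·5.5 + (0.9/1)·7.6 + (0.8/1)·2.8 + (3.3/1)·0.0 = 22.3 cfs.

Q ≈ 22.3 cfs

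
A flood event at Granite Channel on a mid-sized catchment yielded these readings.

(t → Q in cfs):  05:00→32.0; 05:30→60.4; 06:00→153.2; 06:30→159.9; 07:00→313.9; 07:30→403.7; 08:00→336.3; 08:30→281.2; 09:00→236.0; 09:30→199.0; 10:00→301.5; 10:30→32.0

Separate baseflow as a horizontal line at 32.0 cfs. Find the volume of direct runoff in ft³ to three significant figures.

Direct-runoff ordinates (Q − Q_b): 0.0, 28.4, 121.2, 127.9, 281.9, 371.7, 304.3, 249.2, 204.0, 167.0, 269.5, 0.0 cfs.
ΣQ_DR = 2125 cfs.
With Δt = 0.5 h = 1800 s, V = ΣQ_DR · Δt = 2125 × 1800 = 3.83 × 10^6 ft³.

V ≈ 3.83 × 10^6 ft³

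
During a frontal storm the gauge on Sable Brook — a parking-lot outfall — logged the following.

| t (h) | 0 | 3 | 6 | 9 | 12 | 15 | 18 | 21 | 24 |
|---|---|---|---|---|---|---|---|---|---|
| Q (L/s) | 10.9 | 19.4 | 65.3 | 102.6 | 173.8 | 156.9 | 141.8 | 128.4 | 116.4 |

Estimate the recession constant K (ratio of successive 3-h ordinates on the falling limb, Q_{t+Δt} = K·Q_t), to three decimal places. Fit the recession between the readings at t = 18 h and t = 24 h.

K ≈ 0.906

Using the recession-limb readings at t = 18 h and t = 24 h: Q falls from 141.8 to 116.4 L/s over 2 intervals.
K = (Q₂/Q₁)^(1/2) = (116.4/141.8)^(1/2) = 0.906.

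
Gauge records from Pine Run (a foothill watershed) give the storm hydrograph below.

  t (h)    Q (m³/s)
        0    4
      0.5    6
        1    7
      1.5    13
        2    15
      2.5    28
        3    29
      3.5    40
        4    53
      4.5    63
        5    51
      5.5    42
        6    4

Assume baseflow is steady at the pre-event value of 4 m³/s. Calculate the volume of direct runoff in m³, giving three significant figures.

Direct-runoff ordinates (Q − Q_b): 0.0, 2.0, 3.0, 9.0, 11.0, 24.0, 25.0, 36.0, 49.0, 59.0, 47.0, 38.0, 0.0 m³/s.
ΣQ_DR = 303.0 m³/s.
With Δt = 0.5 h = 1800 s, V = ΣQ_DR · Δt = 303.0 × 1800 = 5.45 × 10^5 m³.

V ≈ 5.45 × 10^5 m³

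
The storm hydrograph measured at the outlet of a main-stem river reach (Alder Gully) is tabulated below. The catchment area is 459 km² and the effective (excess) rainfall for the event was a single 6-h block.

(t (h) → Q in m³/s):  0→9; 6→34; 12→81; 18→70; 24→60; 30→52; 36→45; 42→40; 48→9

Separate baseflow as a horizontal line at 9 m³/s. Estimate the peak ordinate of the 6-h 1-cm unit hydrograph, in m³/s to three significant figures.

Direct runoff: 0.0, 25.0, 72.0, 61.0, 51.0, 43.0, 36.0, 31.0, 0.0 m³/s; ΣQ_DR = 319.0 m³/s, peak = 72.0 m³/s.
Runoff depth d = ΣQ_DR·Δt / A = 319.0 × 21600 / (459 km²) = 15.01 mm.
The 1-cm UH is the DRH scaled by (10 mm)/d, so U_p = 72.0 × 10/15.01 = 48.0 m³/s.

U_p ≈ 48.0 m³/s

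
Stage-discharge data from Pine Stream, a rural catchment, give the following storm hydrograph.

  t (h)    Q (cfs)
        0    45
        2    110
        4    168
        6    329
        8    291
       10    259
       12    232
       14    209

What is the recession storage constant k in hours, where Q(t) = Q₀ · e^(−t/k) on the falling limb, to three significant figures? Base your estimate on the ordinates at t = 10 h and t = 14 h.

k ≈ 18.6 h

On the falling limb, Q drops from 259 to 209 cfs between t = 10 h and t = 14 h (Δt = 4 h).
k = −Δt / ln(Q₂/Q₁) = −4 / ln(209/259) = 18.6 h.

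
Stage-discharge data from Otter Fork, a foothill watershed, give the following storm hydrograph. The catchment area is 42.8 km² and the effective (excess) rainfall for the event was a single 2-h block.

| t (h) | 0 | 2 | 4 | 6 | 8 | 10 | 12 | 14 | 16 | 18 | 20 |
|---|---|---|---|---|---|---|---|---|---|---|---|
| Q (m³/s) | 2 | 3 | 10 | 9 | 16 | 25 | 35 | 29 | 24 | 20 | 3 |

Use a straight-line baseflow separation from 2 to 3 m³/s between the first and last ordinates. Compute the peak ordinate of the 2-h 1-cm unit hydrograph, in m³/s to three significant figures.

U_p ≈ 13.0 m³/s

Direct runoff: 0.00, 0.90, 7.80, 6.70, 13.60, 22.50, 32.40, 26.30, 21.20, 17.10, 0.00 m³/s; ΣQ_DR = 148.5 m³/s, peak = 32.40 m³/s.
Runoff depth d = ΣQ_DR·Δt / A = 148.5 × 7200 / (42.8 km²) = 24.98 mm.
The 1-cm UH is the DRH scaled by (10 mm)/d, so U_p = 32.40 × 10/24.98 = 13.0 m³/s.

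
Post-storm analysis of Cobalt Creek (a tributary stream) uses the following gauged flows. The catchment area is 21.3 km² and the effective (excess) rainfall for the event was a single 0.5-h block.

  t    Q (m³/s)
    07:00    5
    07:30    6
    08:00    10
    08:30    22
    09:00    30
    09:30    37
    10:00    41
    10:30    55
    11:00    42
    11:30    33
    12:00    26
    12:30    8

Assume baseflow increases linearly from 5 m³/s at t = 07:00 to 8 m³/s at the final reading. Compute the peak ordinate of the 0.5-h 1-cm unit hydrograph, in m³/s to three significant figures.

Direct runoff: 0.00, 0.73, 4.45, 16.18, 23.91, 30.64, 34.36, 48.09, 34.82, 25.55, 18.27, 0.00 m³/s; ΣQ_DR = 237.0 m³/s, peak = 48.09 m³/s.
Runoff depth d = ΣQ_DR·Δt / A = 237.0 × 1800 / (21.3 km²) = 20.03 mm.
The 1-cm UH is the DRH scaled by (10 mm)/d, so U_p = 48.09 × 10/20.03 = 24.0 m³/s.

U_p ≈ 24.0 m³/s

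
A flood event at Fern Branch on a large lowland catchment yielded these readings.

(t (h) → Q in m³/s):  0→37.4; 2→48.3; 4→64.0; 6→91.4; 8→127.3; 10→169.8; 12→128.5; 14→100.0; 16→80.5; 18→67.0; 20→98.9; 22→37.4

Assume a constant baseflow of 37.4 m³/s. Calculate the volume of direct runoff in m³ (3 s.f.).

Direct-runoff ordinates (Q − Q_b): 0.0, 10.9, 26.6, 54.0, 89.9, 132.4, 91.1, 62.6, 43.1, 29.6, 61.5, 0.0 m³/s.
ΣQ_DR = 601.7 m³/s.
With Δt = 2 h = 7200 s, V = ΣQ_DR · Δt = 601.7 × 7200 = 4.33 × 10^6 m³.

V ≈ 4.33 × 10^6 m³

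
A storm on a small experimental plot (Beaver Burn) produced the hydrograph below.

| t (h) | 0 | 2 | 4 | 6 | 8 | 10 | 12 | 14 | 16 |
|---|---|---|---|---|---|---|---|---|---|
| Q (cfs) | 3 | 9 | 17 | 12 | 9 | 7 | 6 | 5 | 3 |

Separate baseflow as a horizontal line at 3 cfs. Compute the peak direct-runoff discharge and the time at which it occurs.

Subtracting baseflow gives direct-runoff ordinates: 0.0, 6.0, 14.0, 9.0, 6.0, 4.0, 3.0, 2.0, 0.0 cfs.
The maximum is 14.0 cfs, occurring at the reading for t = 4 h.

Q_p = 14.0 cfs at t = 4 h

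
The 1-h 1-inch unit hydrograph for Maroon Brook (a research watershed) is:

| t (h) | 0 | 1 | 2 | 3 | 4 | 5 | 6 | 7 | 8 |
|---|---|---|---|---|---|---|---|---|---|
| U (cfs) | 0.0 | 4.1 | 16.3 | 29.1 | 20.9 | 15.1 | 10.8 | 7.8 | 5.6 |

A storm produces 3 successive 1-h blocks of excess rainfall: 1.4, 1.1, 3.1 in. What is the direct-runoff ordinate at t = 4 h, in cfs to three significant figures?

By discrete convolution, Q_j = Σ (P_i / 1 in) · U_{j−i}.
At t = 4 h (j=4): Q = (1.4/1)·20.9 + (1.1/1)·29.1 + (3.1/1)·16.3 = 112 cfs.

Q ≈ 112 cfs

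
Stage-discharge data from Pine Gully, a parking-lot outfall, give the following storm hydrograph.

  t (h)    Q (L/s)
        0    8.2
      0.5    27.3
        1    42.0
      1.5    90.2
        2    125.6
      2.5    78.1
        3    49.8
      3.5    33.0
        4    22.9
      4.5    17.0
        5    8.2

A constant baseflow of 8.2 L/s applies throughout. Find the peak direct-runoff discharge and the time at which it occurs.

Q_p = 117.4 L/s at t = 2 h

Subtracting baseflow gives direct-runoff ordinates: 0.0, 19.1, 33.8, 82.0, 117.4, 69.9, 41.6, 24.8, 14.7, 8.8, 0.0 L/s.
The maximum is 117.4 L/s, occurring at the reading for t = 2 h.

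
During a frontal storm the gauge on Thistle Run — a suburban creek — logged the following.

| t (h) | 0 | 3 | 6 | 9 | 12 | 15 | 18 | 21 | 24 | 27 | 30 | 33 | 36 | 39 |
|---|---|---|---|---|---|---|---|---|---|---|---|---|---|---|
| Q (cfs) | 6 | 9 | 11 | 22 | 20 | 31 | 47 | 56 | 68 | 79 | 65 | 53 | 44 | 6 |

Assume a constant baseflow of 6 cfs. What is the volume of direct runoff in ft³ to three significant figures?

V ≈ 4.68 × 10^6 ft³

Direct-runoff ordinates (Q − Q_b): 0.0, 3.0, 5.0, 16.0, 14.0, 25.0, 41.0, 50.0, 62.0, 73.0, 59.0, 47.0, 38.0, 0.0 cfs.
ΣQ_DR = 433.0 cfs.
With Δt = 3 h = 10800 s, V = ΣQ_DR · Δt = 433.0 × 10800 = 4.68 × 10^6 ft³.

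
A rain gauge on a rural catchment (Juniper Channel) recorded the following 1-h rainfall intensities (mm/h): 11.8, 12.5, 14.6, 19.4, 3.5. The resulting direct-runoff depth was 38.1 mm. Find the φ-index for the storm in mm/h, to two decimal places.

φ ≈ 5.05 mm/h

Only the 4 blocks with intensity above φ contribute runoff: 11.8, 12.5, 14.6, 19.4 mm/h.
Σ(I−φ)·Δt = d  ⇒  (11.8+12.5+14.6+19.4 − 4φ)·1 = 38.1
φ = (58.30 − 38.1/1) / 4 = 5.05 mm/h.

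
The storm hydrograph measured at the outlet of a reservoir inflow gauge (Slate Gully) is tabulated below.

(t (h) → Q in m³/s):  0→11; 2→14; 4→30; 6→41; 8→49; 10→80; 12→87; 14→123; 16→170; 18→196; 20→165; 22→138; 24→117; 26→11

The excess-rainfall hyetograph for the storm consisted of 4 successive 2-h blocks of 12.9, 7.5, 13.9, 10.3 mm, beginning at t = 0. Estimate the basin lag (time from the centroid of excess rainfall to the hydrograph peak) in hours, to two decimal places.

t_L ≈ 14.03 h

Centroid of excess rainfall: t_c = Σ P_i·t̄_i / ΣP_i = 3.9686 h (block centres at 1, 3, 5, 7 h).
Hydrograph peak occurs at t = 18 h, so basin lag t_L = 18 − 3.9686 = 14.03 h.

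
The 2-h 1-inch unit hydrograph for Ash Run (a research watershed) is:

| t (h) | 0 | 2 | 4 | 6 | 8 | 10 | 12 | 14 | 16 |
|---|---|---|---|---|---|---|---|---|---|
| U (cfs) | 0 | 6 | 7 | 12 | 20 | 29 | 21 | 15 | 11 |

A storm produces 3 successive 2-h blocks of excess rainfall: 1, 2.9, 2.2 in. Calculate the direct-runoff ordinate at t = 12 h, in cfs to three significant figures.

Q ≈ 149 cfs

By discrete convolution, Q_j = Σ (P_i / 1 in) · U_{j−i}.
At t = 12 h (j=6): Q = (1/1)·21 + (2.9/1)·29 + (2.2/1)·20 = 149 cfs.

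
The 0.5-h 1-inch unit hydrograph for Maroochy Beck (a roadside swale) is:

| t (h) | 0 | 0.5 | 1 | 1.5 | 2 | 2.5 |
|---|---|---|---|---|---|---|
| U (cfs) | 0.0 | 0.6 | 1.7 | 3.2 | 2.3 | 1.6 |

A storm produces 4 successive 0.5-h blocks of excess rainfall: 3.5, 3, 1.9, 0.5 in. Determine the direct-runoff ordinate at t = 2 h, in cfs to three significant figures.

Q ≈ 21.2 cfs

By discrete convolution, Q_j = Σ (P_i / 1 in) · U_{j−i}.
At t = 2 h (j=4): Q = (3.5/1)·2.3 + (3/1)·3.2 + (1.9/1)·1.7 + (0.5/1)·0.6 = 21.2 cfs.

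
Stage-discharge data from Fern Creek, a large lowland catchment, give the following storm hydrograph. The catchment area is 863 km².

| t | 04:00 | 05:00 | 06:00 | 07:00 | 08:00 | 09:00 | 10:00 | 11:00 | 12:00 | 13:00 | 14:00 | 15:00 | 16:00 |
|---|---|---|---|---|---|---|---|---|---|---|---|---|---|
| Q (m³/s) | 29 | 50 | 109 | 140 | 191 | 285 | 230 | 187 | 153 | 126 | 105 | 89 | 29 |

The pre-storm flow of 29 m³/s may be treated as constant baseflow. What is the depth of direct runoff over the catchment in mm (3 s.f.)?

d ≈ 5.61 mm

Direct runoff: 0.0, 21.0, 80.0, 111.0, 162.0, 256.0, 201.0, 158.0, 124.0, 97.0, 76.0, 60.0, 0.0 m³/s; ΣQ_DR = 1346 m³/s.
V = ΣQ_DR · Δt = 1346 × 3600 s = 4.846 × 10^6 m³.
Over A = 863 km², depth = V / A = 5.61 mm.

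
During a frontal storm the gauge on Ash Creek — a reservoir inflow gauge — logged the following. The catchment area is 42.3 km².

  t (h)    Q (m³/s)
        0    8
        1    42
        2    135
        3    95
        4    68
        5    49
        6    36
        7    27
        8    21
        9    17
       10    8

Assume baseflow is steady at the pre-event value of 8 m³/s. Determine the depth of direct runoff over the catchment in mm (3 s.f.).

Direct runoff: 0.0, 34.0, 127.0, 87.0, 60.0, 41.0, 28.0, 19.0, 13.0, 9.0, 0.0 m³/s; ΣQ_DR = 418.0 m³/s.
V = ΣQ_DR · Δt = 418.0 × 3600 s = 1.505 × 10^6 m³.
Over A = 42.3 km², depth = V / A = 35.6 mm.

d ≈ 35.6 mm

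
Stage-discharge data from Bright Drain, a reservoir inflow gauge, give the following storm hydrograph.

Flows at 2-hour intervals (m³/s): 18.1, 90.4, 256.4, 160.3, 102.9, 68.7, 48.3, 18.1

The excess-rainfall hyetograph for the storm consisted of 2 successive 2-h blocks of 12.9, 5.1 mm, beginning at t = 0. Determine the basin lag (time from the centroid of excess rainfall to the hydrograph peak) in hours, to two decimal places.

t_L ≈ 2.43 h

Centroid of excess rainfall: t_c = Σ P_i·t̄_i / ΣP_i = 1.5667 h (block centres at 1, 3 h).
Hydrograph peak occurs at t = 4 h, so basin lag t_L = 4 − 1.5667 = 2.43 h.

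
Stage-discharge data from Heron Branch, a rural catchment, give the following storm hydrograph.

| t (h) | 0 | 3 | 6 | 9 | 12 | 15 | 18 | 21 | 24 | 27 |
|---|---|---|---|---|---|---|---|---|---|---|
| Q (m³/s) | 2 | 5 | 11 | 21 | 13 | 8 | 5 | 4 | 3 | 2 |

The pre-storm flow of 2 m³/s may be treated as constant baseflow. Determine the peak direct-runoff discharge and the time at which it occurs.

Subtracting baseflow gives direct-runoff ordinates: 0.0, 3.0, 9.0, 19.0, 11.0, 6.0, 3.0, 2.0, 1.0, 0.0 m³/s.
The maximum is 19.0 m³/s, occurring at the reading for t = 9 h.

Q_p = 19.0 m³/s at t = 9 h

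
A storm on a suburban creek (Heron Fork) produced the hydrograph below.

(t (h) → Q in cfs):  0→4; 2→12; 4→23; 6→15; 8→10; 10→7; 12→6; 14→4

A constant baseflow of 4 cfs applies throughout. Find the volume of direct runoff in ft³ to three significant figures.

Direct-runoff ordinates (Q − Q_b): 0.0, 8.0, 19.0, 11.0, 6.0, 3.0, 2.0, 0.0 cfs.
ΣQ_DR = 49.00 cfs.
With Δt = 2 h = 7200 s, V = ΣQ_DR · Δt = 49.00 × 7200 = 3.53 × 10^5 ft³.

V ≈ 3.53 × 10^5 ft³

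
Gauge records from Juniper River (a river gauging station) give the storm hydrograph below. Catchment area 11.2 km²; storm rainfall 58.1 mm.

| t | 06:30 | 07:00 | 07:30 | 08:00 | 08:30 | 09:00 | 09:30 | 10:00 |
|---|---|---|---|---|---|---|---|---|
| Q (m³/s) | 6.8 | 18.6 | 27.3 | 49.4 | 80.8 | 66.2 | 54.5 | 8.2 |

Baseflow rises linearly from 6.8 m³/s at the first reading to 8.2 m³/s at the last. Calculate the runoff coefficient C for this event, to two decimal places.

C ≈ 0.70

ΣQ_DR = 251.8 m³/s; V = ΣQ_DR·Δt = 4.532 × 10^5 m³.
Runoff depth d = V / A = 40.47 mm.
C = d / P = 40.47 / 58.1 = 0.70.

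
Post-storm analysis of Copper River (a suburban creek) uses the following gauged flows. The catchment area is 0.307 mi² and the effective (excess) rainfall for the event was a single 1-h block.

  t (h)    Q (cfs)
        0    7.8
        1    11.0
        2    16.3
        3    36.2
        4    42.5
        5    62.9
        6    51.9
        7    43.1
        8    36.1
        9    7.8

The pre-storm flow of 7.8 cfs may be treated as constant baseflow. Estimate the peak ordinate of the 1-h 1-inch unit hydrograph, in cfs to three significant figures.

Direct runoff: 0.0, 3.2, 8.5, 28.4, 34.7, 55.1, 44.1, 35.3, 28.3, 0.0 cfs; ΣQ_DR = 237.6 cfs, peak = 55.1 cfs.
Runoff depth d = ΣQ_DR·Δt / A = 237.6 × 3600 / (0.307 mi²) = 1.199 in.
The 1-inch UH is the DRH scaled by (1 in)/d, so U_p = 55.1 × 1/1.199 = 45.9 cfs.

U_p ≈ 45.9 cfs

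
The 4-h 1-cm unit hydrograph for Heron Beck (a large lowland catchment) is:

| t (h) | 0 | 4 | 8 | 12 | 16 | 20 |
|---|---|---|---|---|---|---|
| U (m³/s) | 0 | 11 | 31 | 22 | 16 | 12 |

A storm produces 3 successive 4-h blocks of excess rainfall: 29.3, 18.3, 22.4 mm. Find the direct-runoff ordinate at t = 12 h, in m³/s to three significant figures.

By discrete convolution, Q_j = Σ (P_i / 10 mm) · U_{j−i}.
At t = 12 h (j=3): Q = (29.3/10)·22 + (18.3/10)·31 + (22.4/10)·11 = 146 m³/s.

Q ≈ 146 m³/s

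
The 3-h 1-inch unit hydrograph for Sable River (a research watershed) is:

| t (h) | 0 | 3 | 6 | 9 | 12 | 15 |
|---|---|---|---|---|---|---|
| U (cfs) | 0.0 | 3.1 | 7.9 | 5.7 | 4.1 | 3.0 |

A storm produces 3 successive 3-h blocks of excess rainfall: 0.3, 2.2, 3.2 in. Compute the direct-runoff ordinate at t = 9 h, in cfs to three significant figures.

By discrete convolution, Q_j = Σ (P_i / 1 in) · U_{j−i}.
At t = 9 h (j=3): Q = (0.3/1)·5.7 + (2.2/1)·7.9 + (3.2/1)·3.1 = 29.0 cfs.

Q ≈ 29.0 cfs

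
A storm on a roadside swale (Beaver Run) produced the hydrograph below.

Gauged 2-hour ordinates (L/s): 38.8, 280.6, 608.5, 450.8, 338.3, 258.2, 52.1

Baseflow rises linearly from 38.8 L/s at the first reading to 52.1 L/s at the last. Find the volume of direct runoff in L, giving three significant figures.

V ≈ 1.23 × 10^7 L

Direct-runoff ordinates (Q − Q_b): 0.00, 239.58, 565.27, 405.35, 290.63, 208.32, 0.00 L/s.
ΣQ_DR = 1709 L/s.
With Δt = 2 h = 7200 s, V = ΣQ_DR · Δt = 1709 × 7200 = 1.23 × 10^7 L.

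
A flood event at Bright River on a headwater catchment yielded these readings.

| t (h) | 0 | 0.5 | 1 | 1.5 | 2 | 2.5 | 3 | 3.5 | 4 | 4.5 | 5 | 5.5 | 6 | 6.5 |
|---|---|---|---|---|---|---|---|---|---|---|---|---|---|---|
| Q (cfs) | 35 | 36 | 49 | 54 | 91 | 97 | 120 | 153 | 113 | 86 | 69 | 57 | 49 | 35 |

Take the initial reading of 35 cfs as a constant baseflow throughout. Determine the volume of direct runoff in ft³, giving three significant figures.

Direct-runoff ordinates (Q − Q_b): 0.0, 1.0, 14.0, 19.0, 56.0, 62.0, 85.0, 118.0, 78.0, 51.0, 34.0, 22.0, 14.0, 0.0 cfs.
ΣQ_DR = 554.0 cfs.
With Δt = 0.5 h = 1800 s, V = ΣQ_DR · Δt = 554.0 × 1800 = 9.97 × 10^5 ft³.

V ≈ 9.97 × 10^5 ft³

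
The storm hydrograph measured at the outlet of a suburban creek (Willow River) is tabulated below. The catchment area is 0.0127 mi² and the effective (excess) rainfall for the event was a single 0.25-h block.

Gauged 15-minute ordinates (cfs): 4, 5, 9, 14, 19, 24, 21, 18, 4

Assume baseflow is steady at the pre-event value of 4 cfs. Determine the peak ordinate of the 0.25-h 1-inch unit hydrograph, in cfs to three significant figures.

U_p ≈ 8.00 cfs

Direct runoff: 0.0, 1.0, 5.0, 10.0, 15.0, 20.0, 17.0, 14.0, 0.0 cfs; ΣQ_DR = 82.00 cfs, peak = 20.0 cfs.
Runoff depth d = ΣQ_DR·Δt / A = 82.00 × 900 / (0.0127 mi²) = 2.501 in.
The 1-inch UH is the DRH scaled by (1 in)/d, so U_p = 20.0 × 1/2.501 = 8.00 cfs.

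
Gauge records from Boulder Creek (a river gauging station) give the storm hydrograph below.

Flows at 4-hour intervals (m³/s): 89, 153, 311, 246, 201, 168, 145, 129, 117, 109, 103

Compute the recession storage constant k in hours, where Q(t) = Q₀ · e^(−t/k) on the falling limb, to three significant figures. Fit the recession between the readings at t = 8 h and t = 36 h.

k ≈ 26.7 h

On the falling limb, Q drops from 311 to 109 m³/s between t = 8 h and t = 36 h (Δt = 28 h).
k = −Δt / ln(Q₂/Q₁) = −28 / ln(109/311) = 26.7 h.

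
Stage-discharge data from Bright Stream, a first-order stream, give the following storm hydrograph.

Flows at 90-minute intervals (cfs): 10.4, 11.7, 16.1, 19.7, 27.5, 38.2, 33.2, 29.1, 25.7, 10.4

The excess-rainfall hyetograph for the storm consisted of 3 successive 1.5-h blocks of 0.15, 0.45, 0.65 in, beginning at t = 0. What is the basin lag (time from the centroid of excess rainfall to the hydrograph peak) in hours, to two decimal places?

Centroid of excess rainfall: t_c = Σ P_i·t̄_i / ΣP_i = 2.8500 h (block centres at 0.75, 2.25, 3.75 h).
Hydrograph peak occurs at t = 7.5 h, so basin lag t_L = 7.5 − 2.8500 = 4.65 h.

t_L ≈ 4.65 h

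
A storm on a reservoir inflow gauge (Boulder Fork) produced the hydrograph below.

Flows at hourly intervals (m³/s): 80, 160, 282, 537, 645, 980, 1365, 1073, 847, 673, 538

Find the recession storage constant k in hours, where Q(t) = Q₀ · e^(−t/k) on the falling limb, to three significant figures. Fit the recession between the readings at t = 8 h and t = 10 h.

k ≈ 4.41 h

On the falling limb, Q drops from 847 to 538 m³/s between t = 8 h and t = 10 h (Δt = 2 h).
k = −Δt / ln(Q₂/Q₁) = −2 / ln(538/847) = 4.41 h.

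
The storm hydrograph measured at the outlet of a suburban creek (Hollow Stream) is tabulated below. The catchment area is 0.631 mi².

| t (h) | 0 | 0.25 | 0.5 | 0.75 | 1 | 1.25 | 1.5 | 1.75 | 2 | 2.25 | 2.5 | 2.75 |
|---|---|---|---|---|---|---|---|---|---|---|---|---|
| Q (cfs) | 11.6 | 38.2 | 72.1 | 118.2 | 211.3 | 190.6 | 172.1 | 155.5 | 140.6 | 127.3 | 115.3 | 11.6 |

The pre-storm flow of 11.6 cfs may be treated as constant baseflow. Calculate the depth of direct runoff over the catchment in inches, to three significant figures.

d ≈ 0.752 in

Direct runoff: 0.0, 26.6, 60.5, 106.6, 199.7, 179.0, 160.5, 143.9, 129.0, 115.7, 103.7, 0.0 cfs; ΣQ_DR = 1225 cfs.
V = ΣQ_DR · Δt = 1225 × 900 s = 1.103 × 10^6 ft³.
Over A = 0.631 mi², depth = V / A = 0.752 in.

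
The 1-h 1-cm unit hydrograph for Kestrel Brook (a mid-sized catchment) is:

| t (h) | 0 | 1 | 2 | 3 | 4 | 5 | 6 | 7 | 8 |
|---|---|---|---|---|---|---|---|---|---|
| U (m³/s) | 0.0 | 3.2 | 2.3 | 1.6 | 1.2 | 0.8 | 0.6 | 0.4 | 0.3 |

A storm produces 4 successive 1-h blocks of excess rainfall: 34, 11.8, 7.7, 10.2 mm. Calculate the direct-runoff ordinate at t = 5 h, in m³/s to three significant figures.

Q ≈ 7.71 m³/s

By discrete convolution, Q_j = Σ (P_i / 10 mm) · U_{j−i}.
At t = 5 h (j=5): Q = (34/10)·0.8 + (11.8/10)·1.2 + (7.7/10)·1.6 + (10.2/10)·2.3 = 7.71 m³/s.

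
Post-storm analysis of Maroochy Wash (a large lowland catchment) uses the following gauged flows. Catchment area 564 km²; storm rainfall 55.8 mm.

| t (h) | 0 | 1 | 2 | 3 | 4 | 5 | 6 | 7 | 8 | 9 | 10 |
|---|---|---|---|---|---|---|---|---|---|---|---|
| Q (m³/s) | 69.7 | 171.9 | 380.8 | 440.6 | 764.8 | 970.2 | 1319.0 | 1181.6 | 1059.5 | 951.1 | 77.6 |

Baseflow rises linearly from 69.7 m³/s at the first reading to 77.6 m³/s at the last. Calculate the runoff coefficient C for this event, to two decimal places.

C ≈ 0.75

ΣQ_DR = 6577 m³/s; V = ΣQ_DR·Δt = 2.368 × 10^7 m³.
Runoff depth d = V / A = 41.98 mm.
C = d / P = 41.98 / 55.8 = 0.75.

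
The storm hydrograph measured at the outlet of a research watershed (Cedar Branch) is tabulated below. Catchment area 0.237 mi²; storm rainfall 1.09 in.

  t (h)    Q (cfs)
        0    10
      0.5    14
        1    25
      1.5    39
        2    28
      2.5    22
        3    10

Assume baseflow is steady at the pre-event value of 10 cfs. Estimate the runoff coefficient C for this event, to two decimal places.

C ≈ 0.23

ΣQ_DR = 78.00 cfs; V = ΣQ_DR·Δt = 1.404 × 10^5 ft³.
Runoff depth d = V / A = 0.2550 in.
C = d / P = 0.2550 / 1.09 = 0.23.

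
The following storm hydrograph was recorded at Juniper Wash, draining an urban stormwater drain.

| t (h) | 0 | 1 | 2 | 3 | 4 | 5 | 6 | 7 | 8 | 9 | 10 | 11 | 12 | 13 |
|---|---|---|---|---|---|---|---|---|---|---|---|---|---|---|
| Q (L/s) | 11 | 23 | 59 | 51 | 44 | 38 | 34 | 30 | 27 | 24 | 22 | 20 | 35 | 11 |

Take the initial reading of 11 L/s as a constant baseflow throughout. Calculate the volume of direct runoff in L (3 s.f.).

V ≈ 9.90 × 10^5 L

Direct-runoff ordinates (Q − Q_b): 0.0, 12.0, 48.0, 40.0, 33.0, 27.0, 23.0, 19.0, 16.0, 13.0, 11.0, 9.0, 24.0, 0.0 L/s.
ΣQ_DR = 275.0 L/s.
With Δt = 1 h = 3600 s, V = ΣQ_DR · Δt = 275.0 × 3600 = 9.90 × 10^5 L.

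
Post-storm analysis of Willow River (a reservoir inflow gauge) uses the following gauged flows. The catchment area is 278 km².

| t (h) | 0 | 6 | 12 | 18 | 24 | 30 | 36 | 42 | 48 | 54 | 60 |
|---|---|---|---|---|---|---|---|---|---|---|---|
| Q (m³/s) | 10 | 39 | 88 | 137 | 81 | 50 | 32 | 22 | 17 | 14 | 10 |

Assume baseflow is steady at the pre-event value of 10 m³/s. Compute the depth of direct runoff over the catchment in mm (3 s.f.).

Direct runoff: 0.0, 29.0, 78.0, 127.0, 71.0, 40.0, 22.0, 12.0, 7.0, 4.0, 0.0 m³/s; ΣQ_DR = 390.0 m³/s.
V = ΣQ_DR · Δt = 390.0 × 21600 s = 8.424 × 10^6 m³.
Over A = 278 km², depth = V / A = 30.3 mm.

d ≈ 30.3 mm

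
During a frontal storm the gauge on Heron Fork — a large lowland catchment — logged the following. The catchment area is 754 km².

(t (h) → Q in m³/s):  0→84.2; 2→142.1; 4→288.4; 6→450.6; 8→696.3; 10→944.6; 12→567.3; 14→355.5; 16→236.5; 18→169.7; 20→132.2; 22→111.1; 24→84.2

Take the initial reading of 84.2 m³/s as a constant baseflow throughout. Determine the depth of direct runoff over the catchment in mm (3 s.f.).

Direct runoff: 0.0, 57.9, 204.2, 366.4, 612.1, 860.4, 483.1, 271.3, 152.3, 85.5, 48.0, 26.9, 0.0 m³/s; ΣQ_DR = 3168 m³/s.
V = ΣQ_DR · Δt = 3168 × 7200 s = 2.281 × 10^7 m³.
Over A = 754 km², depth = V / A = 30.3 mm.

d ≈ 30.3 mm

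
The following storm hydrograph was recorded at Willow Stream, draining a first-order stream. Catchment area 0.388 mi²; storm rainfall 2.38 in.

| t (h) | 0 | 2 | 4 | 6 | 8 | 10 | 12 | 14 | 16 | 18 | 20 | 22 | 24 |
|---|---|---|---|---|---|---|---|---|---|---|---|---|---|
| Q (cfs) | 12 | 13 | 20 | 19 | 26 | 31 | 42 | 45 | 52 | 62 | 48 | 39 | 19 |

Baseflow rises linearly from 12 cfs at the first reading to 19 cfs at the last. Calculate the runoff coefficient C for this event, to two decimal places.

C ≈ 0.76

ΣQ_DR = 226.5 cfs; V = ΣQ_DR·Δt = 1.631 × 10^6 ft³.
Runoff depth d = V / A = 1.809 in.
C = d / P = 1.809 / 2.38 = 0.76.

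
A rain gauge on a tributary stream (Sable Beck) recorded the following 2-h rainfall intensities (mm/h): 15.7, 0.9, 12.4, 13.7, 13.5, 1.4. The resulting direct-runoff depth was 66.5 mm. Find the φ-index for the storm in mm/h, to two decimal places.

φ ≈ 5.51 mm/h

Only the 4 blocks with intensity above φ contribute runoff: 15.7, 12.4, 13.7, 13.5 mm/h.
Σ(I−φ)·Δt = d  ⇒  (15.7+12.4+13.7+13.5 − 4φ)·2 = 66.5
φ = (55.30 − 66.5/2) / 4 = 5.51 mm/h.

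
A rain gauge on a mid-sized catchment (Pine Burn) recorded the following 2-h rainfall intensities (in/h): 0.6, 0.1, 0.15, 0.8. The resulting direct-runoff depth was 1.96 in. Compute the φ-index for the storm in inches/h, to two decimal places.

Only the 2 blocks with intensity above φ contribute runoff: 0.6, 0.8 in/h.
Σ(I−φ)·Δt = d  ⇒  (0.6+0.8 − 2φ)·2 = 1.96
φ = (1.400 − 1.96/2) / 2 = 0.21 in/h.

φ ≈ 0.21 in/h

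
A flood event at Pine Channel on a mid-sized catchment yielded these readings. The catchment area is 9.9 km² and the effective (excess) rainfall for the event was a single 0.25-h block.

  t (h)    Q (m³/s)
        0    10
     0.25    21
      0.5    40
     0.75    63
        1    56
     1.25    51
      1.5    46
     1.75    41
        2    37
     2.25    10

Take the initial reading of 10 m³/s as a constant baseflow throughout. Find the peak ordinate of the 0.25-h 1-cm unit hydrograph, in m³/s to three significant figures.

U_p ≈ 21.2 m³/s

Direct runoff: 0.0, 11.0, 30.0, 53.0, 46.0, 41.0, 36.0, 31.0, 27.0, 0.0 m³/s; ΣQ_DR = 275.0 m³/s, peak = 53.0 m³/s.
Runoff depth d = ΣQ_DR·Δt / A = 275.0 × 900 / (9.9 km²) = 25.00 mm.
The 1-cm UH is the DRH scaled by (10 mm)/d, so U_p = 53.0 × 10/25.00 = 21.2 m³/s.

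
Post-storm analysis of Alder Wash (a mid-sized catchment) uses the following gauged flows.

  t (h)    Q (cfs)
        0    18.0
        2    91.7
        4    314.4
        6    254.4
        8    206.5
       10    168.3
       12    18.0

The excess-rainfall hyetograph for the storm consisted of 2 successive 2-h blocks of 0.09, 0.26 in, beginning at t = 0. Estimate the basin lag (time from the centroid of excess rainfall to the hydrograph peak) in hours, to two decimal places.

Centroid of excess rainfall: t_c = Σ P_i·t̄_i / ΣP_i = 2.4857 h (block centres at 1, 3 h).
Hydrograph peak occurs at t = 4 h, so basin lag t_L = 4 − 2.4857 = 1.51 h.

t_L ≈ 1.51 h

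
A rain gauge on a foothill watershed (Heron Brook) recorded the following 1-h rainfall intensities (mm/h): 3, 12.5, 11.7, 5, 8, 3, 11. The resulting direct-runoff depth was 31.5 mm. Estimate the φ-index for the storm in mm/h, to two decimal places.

φ ≈ 3.34 mm/h

Only the 5 blocks with intensity above φ contribute runoff: 12.5, 11.7, 5, 8, 11 mm/h.
Σ(I−φ)·Δt = d  ⇒  (12.5+11.7+5+8+11 − 5φ)·1 = 31.5
φ = (48.20 − 31.5/1) / 5 = 3.34 mm/h.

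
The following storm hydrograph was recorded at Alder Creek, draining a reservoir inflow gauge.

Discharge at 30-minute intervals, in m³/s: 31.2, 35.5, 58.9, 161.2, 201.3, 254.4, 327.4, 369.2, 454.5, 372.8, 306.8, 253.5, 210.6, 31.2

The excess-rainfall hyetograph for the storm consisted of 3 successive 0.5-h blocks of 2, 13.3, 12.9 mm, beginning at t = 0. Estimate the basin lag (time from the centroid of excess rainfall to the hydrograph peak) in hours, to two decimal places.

t_L ≈ 3.06 h

Centroid of excess rainfall: t_c = Σ P_i·t̄_i / ΣP_i = 0.9433 h (block centres at 0.25, 0.75, 1.25 h).
Hydrograph peak occurs at t = 4 h, so basin lag t_L = 4 − 0.9433 = 3.06 h.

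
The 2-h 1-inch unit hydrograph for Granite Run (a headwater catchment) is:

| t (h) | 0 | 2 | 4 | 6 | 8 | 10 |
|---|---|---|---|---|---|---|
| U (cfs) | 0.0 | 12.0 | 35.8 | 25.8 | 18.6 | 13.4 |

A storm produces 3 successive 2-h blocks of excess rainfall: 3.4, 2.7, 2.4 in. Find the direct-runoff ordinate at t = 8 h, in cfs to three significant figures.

Q ≈ 219 cfs

By discrete convolution, Q_j = Σ (P_i / 1 in) · U_{j−i}.
At t = 8 h (j=4): Q = (3.4/1)·18.6 + (2.7/1)·25.8 + (2.4/1)·35.8 = 219 cfs.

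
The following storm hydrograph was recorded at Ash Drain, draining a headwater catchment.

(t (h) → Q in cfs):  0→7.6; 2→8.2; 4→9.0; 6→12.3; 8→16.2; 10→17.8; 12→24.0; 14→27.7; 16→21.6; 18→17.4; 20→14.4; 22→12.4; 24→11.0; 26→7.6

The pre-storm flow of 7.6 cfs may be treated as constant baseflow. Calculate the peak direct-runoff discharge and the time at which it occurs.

Q_p = 20.1 cfs at t = 14 h

Subtracting baseflow gives direct-runoff ordinates: 0.0, 0.6, 1.4, 4.7, 8.6, 10.2, 16.4, 20.1, 14.0, 9.8, 6.8, 4.8, 3.4, 0.0 cfs.
The maximum is 20.1 cfs, occurring at the reading for t = 14 h.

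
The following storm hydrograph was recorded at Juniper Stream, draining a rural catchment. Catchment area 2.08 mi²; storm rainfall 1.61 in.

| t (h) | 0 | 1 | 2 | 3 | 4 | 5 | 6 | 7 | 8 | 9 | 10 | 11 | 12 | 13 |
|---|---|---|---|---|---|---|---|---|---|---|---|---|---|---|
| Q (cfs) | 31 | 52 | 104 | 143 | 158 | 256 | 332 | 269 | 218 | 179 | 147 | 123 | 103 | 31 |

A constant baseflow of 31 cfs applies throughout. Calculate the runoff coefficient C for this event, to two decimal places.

C ≈ 0.79

ΣQ_DR = 1712 cfs; V = ΣQ_DR·Δt = 6.163 × 10^6 ft³.
Runoff depth d = V / A = 1.275 in.
C = d / P = 1.275 / 1.61 = 0.79.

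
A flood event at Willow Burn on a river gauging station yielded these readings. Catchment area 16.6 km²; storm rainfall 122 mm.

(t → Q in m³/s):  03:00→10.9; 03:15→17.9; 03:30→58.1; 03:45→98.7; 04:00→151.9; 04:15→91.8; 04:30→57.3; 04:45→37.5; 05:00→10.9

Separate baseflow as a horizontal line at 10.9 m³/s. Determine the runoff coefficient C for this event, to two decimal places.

C ≈ 0.19

ΣQ_DR = 436.9 m³/s; V = ΣQ_DR·Δt = 3.932 × 10^5 m³.
Runoff depth d = V / A = 23.69 mm.
C = d / P = 23.69 / 122 = 0.19.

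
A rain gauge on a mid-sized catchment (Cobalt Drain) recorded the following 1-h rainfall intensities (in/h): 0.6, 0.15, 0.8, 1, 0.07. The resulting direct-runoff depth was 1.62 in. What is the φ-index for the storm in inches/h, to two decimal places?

φ ≈ 0.26 in/h

Only the 3 blocks with intensity above φ contribute runoff: 0.6, 0.8, 1 in/h.
Σ(I−φ)·Δt = d  ⇒  (0.6+0.8+1 − 3φ)·1 = 1.62
φ = (2.400 − 1.62/1) / 3 = 0.26 in/h.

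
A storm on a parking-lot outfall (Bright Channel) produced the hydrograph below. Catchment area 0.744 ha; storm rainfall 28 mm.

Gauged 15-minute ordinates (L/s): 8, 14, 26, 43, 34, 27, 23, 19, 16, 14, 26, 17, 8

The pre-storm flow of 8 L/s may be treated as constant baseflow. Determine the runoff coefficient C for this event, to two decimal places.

ΣQ_DR = 171.0 L/s; V = ΣQ_DR·Δt = 1.539 × 10^5 L.
Runoff depth d = V / A = 20.69 mm.
C = d / P = 20.69 / 28 = 0.74.

C ≈ 0.74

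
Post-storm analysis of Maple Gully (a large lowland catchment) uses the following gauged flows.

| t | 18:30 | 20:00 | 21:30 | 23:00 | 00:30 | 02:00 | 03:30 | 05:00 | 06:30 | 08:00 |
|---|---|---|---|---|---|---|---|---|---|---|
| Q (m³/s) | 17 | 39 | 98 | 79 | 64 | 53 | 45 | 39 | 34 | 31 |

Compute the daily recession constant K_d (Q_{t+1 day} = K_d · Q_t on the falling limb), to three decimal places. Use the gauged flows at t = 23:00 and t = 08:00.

Between t = 23:00 and t = 08:00 the flow falls from 79 to 31 m³/s over 6×1.5 h = 9 h.
Per-interval ratio K = (31/79)^(1/6) = 0.8556; K_d = K^(24/1.5) = 0.083.

K_d ≈ 0.083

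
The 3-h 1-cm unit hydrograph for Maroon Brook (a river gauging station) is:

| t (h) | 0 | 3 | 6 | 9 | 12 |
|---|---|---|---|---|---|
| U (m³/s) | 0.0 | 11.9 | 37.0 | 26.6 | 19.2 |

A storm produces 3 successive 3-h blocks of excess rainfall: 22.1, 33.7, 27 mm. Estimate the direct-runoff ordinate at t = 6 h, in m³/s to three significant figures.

Q ≈ 122 m³/s

By discrete convolution, Q_j = Σ (P_i / 10 mm) · U_{j−i}.
At t = 6 h (j=2): Q = (22.1/10)·37.0 + (33.7/10)·11.9 + (27/10)·0.0 = 122 m³/s.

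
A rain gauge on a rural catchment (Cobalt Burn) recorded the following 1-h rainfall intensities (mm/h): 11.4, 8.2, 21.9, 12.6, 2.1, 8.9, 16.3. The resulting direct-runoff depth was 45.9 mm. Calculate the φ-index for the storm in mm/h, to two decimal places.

Only the 6 blocks with intensity above φ contribute runoff: 11.4, 8.2, 21.9, 12.6, 8.9, 16.3 mm/h.
Σ(I−φ)·Δt = d  ⇒  (11.4+8.2+21.9+12.6+8.9+16.3 − 6φ)·1 = 45.9
φ = (79.30 − 45.9/1) / 6 = 5.57 mm/h.

φ ≈ 5.57 mm/h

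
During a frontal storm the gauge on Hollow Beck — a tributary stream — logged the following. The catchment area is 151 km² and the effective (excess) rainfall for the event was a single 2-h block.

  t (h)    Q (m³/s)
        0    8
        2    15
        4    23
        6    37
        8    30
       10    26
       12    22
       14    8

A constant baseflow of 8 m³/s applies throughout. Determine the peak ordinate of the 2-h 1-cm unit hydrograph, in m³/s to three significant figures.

Direct runoff: 0.0, 7.0, 15.0, 29.0, 22.0, 18.0, 14.0, 0.0 m³/s; ΣQ_DR = 105.0 m³/s, peak = 29.0 m³/s.
Runoff depth d = ΣQ_DR·Δt / A = 105.0 × 7200 / (151 km²) = 5.007 mm.
The 1-cm UH is the DRH scaled by (10 mm)/d, so U_p = 29.0 × 10/5.007 = 57.9 m³/s.

U_p ≈ 57.9 m³/s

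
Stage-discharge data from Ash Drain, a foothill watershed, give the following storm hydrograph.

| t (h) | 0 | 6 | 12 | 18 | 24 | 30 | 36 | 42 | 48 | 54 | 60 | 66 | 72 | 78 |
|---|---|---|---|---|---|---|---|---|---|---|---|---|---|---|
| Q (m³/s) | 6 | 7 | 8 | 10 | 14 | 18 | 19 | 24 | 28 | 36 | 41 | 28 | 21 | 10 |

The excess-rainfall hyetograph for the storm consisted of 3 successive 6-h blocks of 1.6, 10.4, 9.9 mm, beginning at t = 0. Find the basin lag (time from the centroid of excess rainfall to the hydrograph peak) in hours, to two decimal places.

t_L ≈ 48.73 h

Centroid of excess rainfall: t_c = Σ P_i·t̄_i / ΣP_i = 11.2740 h (block centres at 3, 9, 15 h).
Hydrograph peak occurs at t = 60 h, so basin lag t_L = 60 − 11.2740 = 48.73 h.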